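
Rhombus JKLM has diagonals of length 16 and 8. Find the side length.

Half-diagonals are 8 and 4. side = sqrt(8^2 + 4^2) = sqrt(80) = 4*sqrt(5)

4*sqrt(5)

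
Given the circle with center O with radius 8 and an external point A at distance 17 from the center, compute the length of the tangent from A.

The tangent, radius, and line from the external point to the center form a right triangle.
The right angle is where the tangent meets the radius.
By the Pythagorean theorem: tangent² + 8² = 17²
tangent² = 289 - 64 = 225
tangent = 15

15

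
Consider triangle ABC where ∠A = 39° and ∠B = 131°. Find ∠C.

By the triangle angle sum property, the three interior angles of any triangle add up to 180°.
We know angle A = 39° and angle B = 131°, so their sum is 170°.
Therefore angle C = 180° - 170° = 10°.

10 degrees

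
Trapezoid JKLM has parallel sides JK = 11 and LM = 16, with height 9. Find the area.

A trapezoid's area equals the midsegment times the height.
The midsegment is (11 + 16) / 2 = 27/2.
Area = 27/2 * 9 = 243/2.

243/2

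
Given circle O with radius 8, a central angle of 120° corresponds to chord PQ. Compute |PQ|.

Chord = 2(8) sin(60°) = 8*sqrt(3)

8*sqrt(3)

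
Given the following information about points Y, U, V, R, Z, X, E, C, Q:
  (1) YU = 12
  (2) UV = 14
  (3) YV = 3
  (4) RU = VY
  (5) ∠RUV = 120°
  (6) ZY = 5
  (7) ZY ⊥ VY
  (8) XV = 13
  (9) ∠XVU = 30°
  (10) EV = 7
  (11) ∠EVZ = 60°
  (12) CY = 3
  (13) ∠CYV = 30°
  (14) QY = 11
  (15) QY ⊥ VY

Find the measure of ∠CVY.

Step 1: By the law of cosines on triangle VYC: VC² = 3² + 3² − 2·3·3·cos(30°) = 2.41, so VC ≈ 1.55.
Step 2: By the inverse law of cosines on triangle CVY: cos(∠CVY) = (1.55² + 3² − 3²) / (2·1.55·3) = 2.41/9.32 = 0.2588, so ∠CVY = 75°.

Therefore, the measure of angle ∠CVY = 75°.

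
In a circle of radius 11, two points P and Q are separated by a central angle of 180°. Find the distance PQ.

Drop a perpendicular from the center to the chord, bisecting both the chord and the central angle.
Each half-chord = r sin(θ/2) = 11 sin(90°).
The full chord = 2 × 11 × sin(90°) = 22.

22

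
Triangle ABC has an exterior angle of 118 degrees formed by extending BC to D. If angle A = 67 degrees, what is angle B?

The exterior angle theorem states that an exterior angle equals the sum of the two non-adjacent interior angles.
So 118 = 67 + angle B, which gives angle B = 118 - 67 = 51 degrees.

51 degrees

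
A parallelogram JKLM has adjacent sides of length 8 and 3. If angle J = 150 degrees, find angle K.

In a parallelogram, consecutive angles are supplementary (sum to 180°).
angle K = 180 - angle J
angle K = 180 - 150
angle K = 30 degrees

30 degrees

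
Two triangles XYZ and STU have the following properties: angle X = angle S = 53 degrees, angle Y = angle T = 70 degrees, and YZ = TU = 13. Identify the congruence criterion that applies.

Consider the given information: angle X = angle S = 53 degrees, angle Y = angle T = 70 degrees, and YZ = TU = 13
This is not SSS or ASA: SSS requires all three pairs of sides, but we don't have that. ASA requires two angles and the side between them.
The correct criterion is AAS. Two pairs of corresponding angles and a non-included side are equal (Angle-Angle-Side).

AAS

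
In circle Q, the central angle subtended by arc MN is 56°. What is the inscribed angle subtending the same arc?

Inscribed angle = 56° / 2 = 28° (inscribed angle theorem).

28°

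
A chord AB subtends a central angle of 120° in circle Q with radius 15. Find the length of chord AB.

Chord = 2(15) sin(60°) = 15*sqrt(3)

15*sqrt(3)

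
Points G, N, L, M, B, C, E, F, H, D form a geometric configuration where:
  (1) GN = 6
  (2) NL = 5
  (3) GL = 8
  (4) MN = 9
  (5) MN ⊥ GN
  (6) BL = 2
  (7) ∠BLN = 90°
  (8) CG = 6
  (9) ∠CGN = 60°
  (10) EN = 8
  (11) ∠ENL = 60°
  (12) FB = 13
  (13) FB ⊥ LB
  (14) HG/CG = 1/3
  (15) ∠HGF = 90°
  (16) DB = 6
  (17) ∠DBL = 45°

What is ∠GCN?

Step 1: By the law of cosines on triangle CGN: CN² = 6² + 6² − 2·6·6·cos(60°) = 36, so CN = 6.
Step 2: By the inverse law of cosines on triangle GCN: cos(∠GCN) = (6² + 6² − 6²) / (2·6·6) = 36/72 = 0.5, so ∠GCN = 60°.

Therefore, the measure of angle ∠GCN = 60°.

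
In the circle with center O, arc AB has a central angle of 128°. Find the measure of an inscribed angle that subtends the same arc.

An inscribed angle intercepts an arc from a point on the circle, while the central angle intercepts the same arc from the center.
The inscribed angle is always half the central angle: 128° / 2 = 64°.

64°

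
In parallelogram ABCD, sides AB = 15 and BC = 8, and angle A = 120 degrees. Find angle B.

Consecutive angles are supplementary: angle B = 180 - 120 = 60 degrees.

60 degrees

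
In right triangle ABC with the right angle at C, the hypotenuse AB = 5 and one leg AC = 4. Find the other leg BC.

BC = sqrt(5^2 - 4^2) = sqrt(9) = 3

3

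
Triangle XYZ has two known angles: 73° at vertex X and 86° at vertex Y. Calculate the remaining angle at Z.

By the triangle angle sum property, the three interior angles of any triangle add up to 180°.
We know angle X = 73° and angle Y = 86°, so their sum is 159°.
Therefore angle Z = 180° - 159° = 21°.

21 degrees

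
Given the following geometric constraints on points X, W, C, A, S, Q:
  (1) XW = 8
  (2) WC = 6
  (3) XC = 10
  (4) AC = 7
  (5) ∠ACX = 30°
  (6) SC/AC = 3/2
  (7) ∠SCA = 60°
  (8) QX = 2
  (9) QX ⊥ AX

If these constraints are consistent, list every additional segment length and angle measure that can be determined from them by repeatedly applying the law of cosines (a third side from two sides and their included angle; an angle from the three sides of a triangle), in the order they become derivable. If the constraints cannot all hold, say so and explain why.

The constraints are consistent. Derivable facts, in order:
After 1 step:
- AS = 7/2·√7
- XA ≈ 5.27
- ∠CWX = 90°
- ∠CXW = 36.87°
- ∠WCX = 53.13°
After 2 steps:
- AQ ≈ 5.64
- ∠ASC = 40.89°
- ∠AXC = 41.63°
- ∠CAS = 79.11°
- ∠CAX = 108.37°
After 3 steps:
- ∠AQX = 69.21°
- ∠QAX = 20.79°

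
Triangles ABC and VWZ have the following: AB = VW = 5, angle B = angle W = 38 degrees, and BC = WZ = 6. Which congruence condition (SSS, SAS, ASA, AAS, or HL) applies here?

Consider the given information: AB = VW = 5, angle B = angle W = 38 degrees, and BC = WZ = 6
This is not SSS or ASA: SSS requires all three pairs of sides, but we don't have that. ASA requires two angles and the side between them.
The correct criterion is SAS. Two pairs of corresponding sides and the included angle are equal (Side-Angle-Side).

SAS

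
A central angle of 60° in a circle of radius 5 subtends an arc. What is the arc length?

Arc length = 2πr × θ/360
= 2π × 5 × 1/6
= 5*pi/3

5*pi/3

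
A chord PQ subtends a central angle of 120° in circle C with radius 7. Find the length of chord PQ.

Chord length = 2r sin(θ/2)
= 2 × 7 × sin(120°/2)
= 2 × 7 × sin(60°)
= 7*sqrt(3)

7*sqrt(3)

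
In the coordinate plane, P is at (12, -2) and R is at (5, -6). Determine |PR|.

d = sqrt((-7)^2 + (-4)^2) = sqrt(65)

sqrt(65)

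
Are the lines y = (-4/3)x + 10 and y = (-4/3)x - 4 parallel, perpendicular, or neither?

Slope of line 1: m1 = -4/3
Slope of line 2: m2 = -4/3
m1 = m2, so the lines are parallel.

Parallel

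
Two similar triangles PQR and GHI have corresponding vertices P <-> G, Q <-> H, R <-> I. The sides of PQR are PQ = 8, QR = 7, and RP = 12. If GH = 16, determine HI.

Since the triangles are similar, the ratio of corresponding sides is constant.
Scale factor k = GH / PQ = 16 / 8 = 2
HI = k * QR = 2 * 7 = 14

14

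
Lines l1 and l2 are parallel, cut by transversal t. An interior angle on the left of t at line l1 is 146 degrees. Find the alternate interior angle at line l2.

Alternate interior angles are equal: 146 degrees.

146 degrees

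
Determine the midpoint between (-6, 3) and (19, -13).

The midpoint is the point halfway along the segment.
Move half the horizontal distance: -6 + (19 - -6)/2 = -6 + 25/2 = 13/2
Move half the vertical distance: 3 + (-13 - 3)/2 = 3 + -16/2 = -5
Midpoint = (13/2, -5)

(13/2, -5)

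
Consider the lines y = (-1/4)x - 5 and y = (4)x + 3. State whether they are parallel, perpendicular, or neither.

Slope of line 1: m1 = -1/4
Slope of line 2: m2 = 4
Two lines are perpendicular when the product of their slopes is -1 (negative reciprocals).
m1 * m2 = (-1/4) * (4) = -1, confirming perpendicularity.

Perpendicular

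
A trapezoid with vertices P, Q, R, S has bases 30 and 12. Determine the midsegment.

midsegment = (30 + 12) / 2 = 42 / 2 = 21

21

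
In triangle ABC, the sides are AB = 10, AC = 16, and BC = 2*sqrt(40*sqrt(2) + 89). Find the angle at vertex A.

When all three sides of a triangle are known, the law of cosines can be rearranged to find any angle.
cos(C) = (a² + b² - c²) / (2ab) gives cos(A) = -sqrt(2)/2.
Taking the inverse cosine: A = 135°.

135°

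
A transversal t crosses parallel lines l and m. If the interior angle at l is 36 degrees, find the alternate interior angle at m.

Alternate interior angles are equal: 36 degrees.

36 degrees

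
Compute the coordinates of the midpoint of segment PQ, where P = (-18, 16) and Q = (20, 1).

M = ((x₁ + x₂)/2, (y₁ + y₂)/2)
= ((-18 + 20)/2, (16 + 1)/2)
= (2/2, 17/2) = (1, 17/2)

(1, 17/2)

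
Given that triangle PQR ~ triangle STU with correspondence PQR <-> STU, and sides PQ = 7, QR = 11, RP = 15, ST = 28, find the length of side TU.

Since the triangles are similar, the ratio of corresponding sides is constant.
Scale factor k = ST / PQ = 28 / 7 = 4
TU = k * QR = 4 * 11 = 44

44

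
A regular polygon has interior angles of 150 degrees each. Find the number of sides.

Exterior angle = 180 - 150 = 30. n = 360 / 30 = 12.

12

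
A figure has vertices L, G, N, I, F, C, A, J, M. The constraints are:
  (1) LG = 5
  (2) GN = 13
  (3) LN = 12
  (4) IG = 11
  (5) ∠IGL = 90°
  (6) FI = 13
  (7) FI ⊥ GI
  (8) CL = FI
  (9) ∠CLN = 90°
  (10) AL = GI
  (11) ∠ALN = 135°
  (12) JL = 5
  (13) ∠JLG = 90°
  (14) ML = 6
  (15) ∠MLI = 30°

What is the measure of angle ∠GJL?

Step 1: By the law of cosines on triangle JLG: JG² = 5² + 5² − 2·5·5·cos(90°) = 50, so JG = 5·√2.
Step 2: By the inverse law of cosines on triangle GJL: cos(∠GJL) = ((5·√2)² + 5² − 5²) / (2·5·√2·5) = 50/70.71 = 0.7071, so ∠GJL = 45°.

Therefore, the measure of angle ∠GJL = 45°.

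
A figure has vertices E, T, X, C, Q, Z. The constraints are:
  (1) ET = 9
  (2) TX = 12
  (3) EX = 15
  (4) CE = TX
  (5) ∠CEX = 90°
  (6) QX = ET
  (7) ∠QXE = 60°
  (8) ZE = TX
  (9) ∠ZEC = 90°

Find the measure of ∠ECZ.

From the given relations: CE = TX = 12; ZE = TX = 12.
Step 1: By the law of cosines on triangle CEZ: CZ² = 12² + 12² − 2·12·12·cos(90°) = 288, so CZ = 12·√2.
Step 2: By the inverse law of cosines on triangle ECZ: cos(∠ECZ) = (12² + (12·√2)² − 12²) / (2·12·12·√2) = 288/407.29 = 0.7071, so ∠ECZ = 45°.

Therefore, the measure of angle ∠ECZ = 45°.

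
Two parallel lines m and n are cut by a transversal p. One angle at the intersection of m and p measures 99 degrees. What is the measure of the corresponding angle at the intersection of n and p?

When a transversal crosses parallel lines, angles in the same position at each intersection are called corresponding angles.
These are always equal, so the answer is 99 degrees.

99 degrees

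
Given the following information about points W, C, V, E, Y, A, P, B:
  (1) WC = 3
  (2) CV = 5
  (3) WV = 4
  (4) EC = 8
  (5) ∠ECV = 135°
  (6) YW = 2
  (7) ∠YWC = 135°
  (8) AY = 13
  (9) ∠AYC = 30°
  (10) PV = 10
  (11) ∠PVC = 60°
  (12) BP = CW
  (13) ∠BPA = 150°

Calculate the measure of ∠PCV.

Step 1: By the law of cosines on triangle CVP: CP² = 5² + 10² − 2·5·10·cos(60°) = 75, so CP = 5·√3.
Step 2: By the inverse law of cosines on triangle PCV: cos(∠PCV) = ((5·√3)² + 5² − 10²) / (2·5·√3·5) = 0/86.6 = 0, so ∠PCV = 90°.

Therefore, the measure of angle ∠PCV = 90°.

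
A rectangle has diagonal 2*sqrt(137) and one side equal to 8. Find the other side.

b = sqrt(d^2 - a^2) = sqrt(548 - 64) = sqrt(484) = 22

22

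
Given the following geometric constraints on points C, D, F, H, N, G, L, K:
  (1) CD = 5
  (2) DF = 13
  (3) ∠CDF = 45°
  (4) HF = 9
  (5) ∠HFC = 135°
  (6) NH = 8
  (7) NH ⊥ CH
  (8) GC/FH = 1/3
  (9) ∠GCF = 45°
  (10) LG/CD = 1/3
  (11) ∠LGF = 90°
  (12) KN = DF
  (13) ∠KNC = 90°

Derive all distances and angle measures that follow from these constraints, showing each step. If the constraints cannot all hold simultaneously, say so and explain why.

The constraints are consistent.

From the given relations:
  GC = 1/3·FH = 1/3·9 = 3
  LG = 1/3·CD = 1/3·5 ≈ 1.67
  KN = DF = 13

Step 1: From CD = 5, DF = 13, and ∠CDF = 45°, by the law of cosines:
  CF² = CD² + DF² - 2·CD·DF·cos(45°) = 25 + 169 - 91.92 = 102.1
  CF ≈ 10.1

Step 2: From CF = 10.1, FH = 9, and ∠CFH = 135°, by the law of cosines:
  CH² = CF² + FH² - 2·CF·FH·cos(135°) = 102.1 + 81 + 128.6 = 311.7
  CH ≈ 17.65

Step 3: From FC = 10.1, CG = 3, and ∠FCG = 45°, by the law of cosines:
  FG² = FC² + CG² - 2·FC·CG·cos(45°) = 102.1 + 9 - 42.86 = 68.21
  FG ≈ 8.26

Step 4: From CD = 5, CF = 10.1, DF = 13, by the inverse law of cosines:
  cos(∠DCF) = (CD² + CF² - DF²) / (2·CD·CF)
  ∠DCF = 114.52°

Step 5: From FC = 10.1, FD = 13, CD = 5, by the inverse law of cosines:
  cos(∠CFD) = (FC² + FD² - CD²) / (2·FC·FD)
  ∠CFD = 20.48°

Step 6: From CH = 17.65, HN = 8, and ∠CHN = 90°, by the law of cosines:
  CN² = CH² + HN² - 2·CH·HN·cos(90°) = 311.7 + 64 - 0 = 375.7
  CN ≈ 19.38

Step 7: From FG = 8.26, GL = 1.67, and ∠FGL = 90°, by the law of cosines:
  FL² = FG² + GL² - 2·FG·GL·cos(90°) = 68.21 + 2.778 - 0 = 70.99
  FL ≈ 8.43

Step 8: From CF = 10.1, CH = 17.65, FH = 9, by the inverse law of cosines:
  cos(∠FCH) = (CF² + CH² - FH²) / (2·CF·CH)
  ∠FCH = 21.13°

Step 9: From FC = 10.1, FG = 8.26, CG = 3, by the inverse law of cosines:
  cos(∠CFG) = (FC² + FG² - CG²) / (2·FC·FG)
  ∠CFG = 14.88°

Step 10: From HC = 17.65, HF = 9, CF = 10.1, by the inverse law of cosines:
  cos(∠CHF) = (HC² + HF² - CF²) / (2·HC·HF)
  ∠CHF = 23.87°

Step 11: From GC = 3, GF = 8.26, CF = 10.1, by the inverse law of cosines:
  cos(∠CGF) = (GC² + GF² - CF²) / (2·GC·GF)
  ∠CGF = 120.12°

Step 12: From CN = 19.38, NK = 13, and ∠CNK = 90°, by the law of cosines:
  CK² = CN² + NK² - 2·CN·NK·cos(90°) = 375.7 + 169 - 0 = 544.7
  CK ≈ 23.34

Step 13: From CH = 17.65, CN = 19.38, HN = 8, by the inverse law of cosines:
  cos(∠HCN) = (CH² + CN² - HN²) / (2·CH·CN)
  ∠HCN = 24.38°

Step 14: From FG = 8.26, FL = 8.43, GL = 1.67, by the inverse law of cosines:
  cos(∠GFL) = (FG² + FL² - GL²) / (2·FG·FL)
  ∠GFL = 11.41°

Step 15: From NC = 19.38, NH = 8, CH = 17.65, by the inverse law of cosines:
  cos(∠CNH) = (NC² + NH² - CH²) / (2·NC·NH)
  ∠CNH = 65.62°

Step 16: From LF = 8.43, LG = 1.67, FG = 8.26, by the inverse law of cosines:
  cos(∠FLG) = (LF² + LG² - FG²) / (2·LF·LG)
  ∠FLG = 78.59°

Step 17: From CK = 23.34, CN = 19.38, KN = 13, by the inverse law of cosines:
  cos(∠KCN) = (CK² + CN² - KN²) / (2·CK·CN)
  ∠KCN = 33.85°

Step 18: From KC = 23.34, KN = 13, CN = 19.38, by the inverse law of cosines:
  cos(∠CKN) = (KC² + KN² - CN²) / (2·KC·KN)
  ∠CKN = 56.15°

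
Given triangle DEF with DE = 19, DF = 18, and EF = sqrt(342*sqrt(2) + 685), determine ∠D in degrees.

When all three sides of a triangle are known, the law of cosines can be rearranged to find any angle.
cos(C) = (a² + b² - c²) / (2ab) gives cos(D) = -sqrt(2)/2.
Taking the inverse cosine: D = 135°.

135°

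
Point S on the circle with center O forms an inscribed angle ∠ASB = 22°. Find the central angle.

By the inscribed angle theorem, the central angle is twice the inscribed angle.
Central angle = 2 × 22° = 44°

44°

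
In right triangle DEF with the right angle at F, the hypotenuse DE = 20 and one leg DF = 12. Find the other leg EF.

Rearranging the Pythagorean theorem to solve for the unknown leg:
leg^2 = hypotenuse^2 - known_leg^2 = 400 - 144 = 256
leg = sqrt(256) = 16.

16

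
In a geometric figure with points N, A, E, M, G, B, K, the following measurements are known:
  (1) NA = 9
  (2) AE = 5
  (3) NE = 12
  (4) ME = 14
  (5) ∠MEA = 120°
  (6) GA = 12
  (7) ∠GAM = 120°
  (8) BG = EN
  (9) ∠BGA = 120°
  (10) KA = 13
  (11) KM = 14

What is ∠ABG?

From the given relations: BG = EN = 12.
Step 1: By the law of cosines on triangle BGA: BA² = 12² + 12² − 2·12·12·cos(120°) = 432, so BA = 12·√3.
Step 2: By the inverse law of cosines on triangle ABG: cos(∠ABG) = ((12·√3)² + 12² − 12²) / (2·12·√3·12) = 432/498.83 = 0.866, so ∠ABG = 30°.

Therefore, the measure of angle ∠ABG = 30°.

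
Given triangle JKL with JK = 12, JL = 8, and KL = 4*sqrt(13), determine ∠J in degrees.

When all three sides of a triangle are known, the law of cosines can be rearranged to find any angle.
cos(C) = (a² + b² - c²) / (2ab) gives cos(J) = 0.
Taking the inverse cosine: J = 90°.

90°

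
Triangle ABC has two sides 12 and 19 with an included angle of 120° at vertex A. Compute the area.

When two sides and the included angle are known, the area formula is (1/2)ab sin(C).
The height from one side to the opposite vertex is 19 sin(120°) = 19*sqrt(3)/2.
Area = (1/2) * 12 * 19*sqrt(3)/2 = 57*sqrt(3).

57*sqrt(3)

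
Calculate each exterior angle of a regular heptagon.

Each exterior angle of a regular n-gon is 360 / n.
For n = 7: 360 / 7 = 360/7 degrees.

360/7 degrees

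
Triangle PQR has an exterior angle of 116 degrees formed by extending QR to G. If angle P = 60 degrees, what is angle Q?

angle Q = 116 - 60 = 56 degrees (exterior angle theorem).

56 degrees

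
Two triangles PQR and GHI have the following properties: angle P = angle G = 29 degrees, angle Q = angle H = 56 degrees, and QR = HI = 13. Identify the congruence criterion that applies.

The given information provides:
angle P = angle G = 29 degrees, angle Q = angle H = 56 degrees, and QR = HI = 13
This matches the AAS congruence theorem.
Two pairs of corresponding angles and a non-included side are equal (Angle-Angle-Side).

AAS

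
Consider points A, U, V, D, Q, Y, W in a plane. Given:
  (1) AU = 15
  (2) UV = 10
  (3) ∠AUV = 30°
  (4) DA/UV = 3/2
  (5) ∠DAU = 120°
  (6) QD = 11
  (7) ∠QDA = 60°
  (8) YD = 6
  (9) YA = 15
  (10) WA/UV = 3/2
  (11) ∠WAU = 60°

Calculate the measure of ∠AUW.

From the given relations: WA = 3/2·UV = 3/2·10 = 15.
Step 1: By the law of cosines on triangle UAW: UW² = 15² + 15² − 2·15·15·cos(60°) = 225, so UW = 15.
Step 2: By the inverse law of cosines on triangle AUW: cos(∠AUW) = (15² + 15² − 15²) / (2·15·15) = 225/450 = 0.5, so ∠AUW = 60°.

Therefore, the measure of angle ∠AUW = 60°.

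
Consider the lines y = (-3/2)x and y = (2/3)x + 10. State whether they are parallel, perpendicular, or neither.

Slope of line 1: m1 = -3/2
Slope of line 2: m2 = 2/3
Two lines are perpendicular when the product of their slopes is -1 (negative reciprocals).
m1 * m2 = (-3/2) * (2/3) = -1, confirming perpendicularity.

Perpendicular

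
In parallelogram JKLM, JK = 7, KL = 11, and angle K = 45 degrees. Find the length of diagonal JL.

Using the law of cosines:
d^2 = 7^2 + 11^2 - 2(7)(11)cos(45 degrees)
d^2 = 49 + 121 - 154*sqrt(2)/2
d^2 = 170 - 77*sqrt(2)
d = sqrt(170 - 77*sqrt(2))

sqrt(170 - 77*sqrt(2))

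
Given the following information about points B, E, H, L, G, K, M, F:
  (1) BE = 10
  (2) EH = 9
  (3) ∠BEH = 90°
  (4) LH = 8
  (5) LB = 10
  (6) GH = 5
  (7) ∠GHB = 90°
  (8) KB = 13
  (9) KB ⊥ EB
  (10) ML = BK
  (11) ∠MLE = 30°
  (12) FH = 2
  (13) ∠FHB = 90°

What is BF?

Step 1: By the law of cosines on triangle BEH: BH² = 10² + 9² − 2·10·9·cos(90°) = 181, so BH = √181.
Step 2: By the law of cosines on triangle BHF: BF² = √181² + 2² − 2·√181·2·cos(90°) = 185, so BF = √185.

Therefore, the length of BF = √185.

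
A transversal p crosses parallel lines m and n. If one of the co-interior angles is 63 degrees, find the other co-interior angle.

Co-interior angles (same-side interior) formed by parallel lines and a transversal are supplementary (sum to 180 degrees).
The given angle is 63 degrees.
The co-interior angle = 180 - 63 = 117 degrees.

117 degrees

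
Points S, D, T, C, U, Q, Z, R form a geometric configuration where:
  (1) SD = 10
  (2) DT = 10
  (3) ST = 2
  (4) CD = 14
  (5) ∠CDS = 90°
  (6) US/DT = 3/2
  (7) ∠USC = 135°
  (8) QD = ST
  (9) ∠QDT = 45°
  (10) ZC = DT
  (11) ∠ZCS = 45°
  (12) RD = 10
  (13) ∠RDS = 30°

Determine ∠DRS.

Step 1: By the law of cosines on triangle RDS: RS² = 10² + 10² − 2·10·10·cos(30°) = 26.79, so RS ≈ 5.18.
Step 2: By the inverse law of cosines on triangle DRS: cos(∠DRS) = (10² + 5.18² − 10²) / (2·10·5.18) = 26.79/103.53 = 0.2588, so ∠DRS = 75°.

Therefore, the measure of angle ∠DRS = 75°.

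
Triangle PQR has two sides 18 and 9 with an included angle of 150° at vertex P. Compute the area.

When two sides and the included angle are known, the area formula is (1/2)ab sin(C).
The height from one side to the opposite vertex is 9 sin(150°) = 9/2.
Area = (1/2) * 18 * 9/2 = 81/2.

81/2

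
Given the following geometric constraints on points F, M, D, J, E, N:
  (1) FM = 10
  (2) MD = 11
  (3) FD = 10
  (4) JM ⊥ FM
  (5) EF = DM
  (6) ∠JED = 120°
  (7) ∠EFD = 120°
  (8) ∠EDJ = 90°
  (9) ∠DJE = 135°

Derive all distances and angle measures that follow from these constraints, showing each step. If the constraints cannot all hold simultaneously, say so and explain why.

These constraints are not satisfiable: (6), (8) and (9) are the three interior angles of triangle JED, which must sum to 180°, but 120° + 90° + 135° = 345°. No planar figure meets all of them, so nothing further can be derived.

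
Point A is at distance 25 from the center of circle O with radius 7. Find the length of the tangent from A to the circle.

The tangent, radius, and line from the external point to the center form a right triangle.
The right angle is where the tangent meets the radius.
By the Pythagorean theorem: tangent² + 7² = 25²
tangent² = 625 - 49 = 576
tangent = 24

24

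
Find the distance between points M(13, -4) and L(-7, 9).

The horizontal distance is |-7 - 13| = 20 and the vertical distance is |9 - -4| = 13.
By the Pythagorean theorem, d = sqrt(20^2 + 13^2) = sqrt(569).

sqrt(569)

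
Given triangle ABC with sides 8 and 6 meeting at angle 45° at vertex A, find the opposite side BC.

By the law of cosines: BC^2 = AB^2 + AC^2 - 2*AB*AC*cos(A)
BC^2 = 8^2 + 6^2 - 2*8*6*cos(45°)
BC^2 = 64 + 36 - 96*(sqrt(2)/2)
BC^2 = 100 - 48*sqrt(2)
BC = 2*sqrt(25 - 12*sqrt(2))

2*sqrt(25 - 12*sqrt(2))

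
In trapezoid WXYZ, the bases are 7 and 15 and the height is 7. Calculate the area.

A trapezoid's area equals the midsegment times the height.
The midsegment is (7 + 15) / 2 = 11.
Area = 11 * 7 = 77.

77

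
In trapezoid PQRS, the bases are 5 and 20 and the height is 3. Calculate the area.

Area of a trapezoid = (base1 + base2) * height / 2
Area = (5 + 20) * 3 / 2
Area = 25 * 3 / 2
Area = 75 / 2
Area = 75/2

75/2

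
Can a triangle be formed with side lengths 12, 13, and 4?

For three segments to close into a triangle, no single side can be as long as the other two combined.
The longest side is 13, and 4 + 12 = 16 > 13.
A triangle can be formed.

Yes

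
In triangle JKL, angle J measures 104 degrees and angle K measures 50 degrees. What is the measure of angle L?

By the triangle angle sum property, the three interior angles of any triangle add up to 180°.
We know angle J = 104° and angle K = 50°, so their sum is 154°.
Therefore angle L = 180° - 154° = 26°.

26 degrees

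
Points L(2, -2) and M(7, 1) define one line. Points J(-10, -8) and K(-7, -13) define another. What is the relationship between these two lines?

Slope of line 1: m1 = (1 - -2)/(7 - 2) = 3/5 = 3/5
Slope of line 2: m2 = (-13 - -8)/(-7 - -10) = -5/3 = -5/3
m1 * m2 = -1, so perpendicular.

Perpendicular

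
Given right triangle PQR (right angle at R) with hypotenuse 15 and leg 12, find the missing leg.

QR = sqrt(15^2 - 12^2) = sqrt(81) = 9

9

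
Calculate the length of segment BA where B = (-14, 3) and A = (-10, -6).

The horizontal distance is |-10 - -14| = 4 and the vertical distance is |-6 - 3| = 9.
By the Pythagorean theorem, d = sqrt(4^2 + 9^2) = sqrt(97).

sqrt(97)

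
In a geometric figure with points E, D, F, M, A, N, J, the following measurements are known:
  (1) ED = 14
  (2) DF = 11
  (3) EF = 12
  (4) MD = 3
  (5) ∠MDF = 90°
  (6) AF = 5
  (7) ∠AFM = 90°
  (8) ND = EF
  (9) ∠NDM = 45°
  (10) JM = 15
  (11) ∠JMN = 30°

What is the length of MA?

Step 1: By the law of cosines on triangle FDM: FM² = 11² + 3² − 2·11·3·cos(90°) = 130, so FM = √130.
Step 2: By the law of cosines on triangle MFA: MA² = √130² + 5² − 2·√130·5·cos(90°) = 155, so MA = √155.

Therefore, the length of MA = √155.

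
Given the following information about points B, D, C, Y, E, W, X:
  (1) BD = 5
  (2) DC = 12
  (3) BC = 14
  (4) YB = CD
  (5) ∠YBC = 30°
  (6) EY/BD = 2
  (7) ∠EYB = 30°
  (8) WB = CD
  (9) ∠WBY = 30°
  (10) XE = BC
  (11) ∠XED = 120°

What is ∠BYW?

From the given relations: YB = CD = 12; WB = CD = 12.
Step 1: By the law of cosines on triangle YBW: YW² = 12² + 12² − 2·12·12·cos(30°) = 38.58, so YW ≈ 6.21.
Step 2: By the inverse law of cosines on triangle BYW: cos(∠BYW) = (12² + 6.21² − 12²) / (2·12·6.21) = 38.58/149.08 = 0.2588, so ∠BYW = 75°.

Therefore, the measure of angle ∠BYW = 75°.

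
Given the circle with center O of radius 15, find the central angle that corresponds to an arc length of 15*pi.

Arc length L = 2πr × θ/360, so θ = 360L / (2πr).
θ = 360 × 15*pi / (2π × 15)
θ = 180°
θ = 180°

180°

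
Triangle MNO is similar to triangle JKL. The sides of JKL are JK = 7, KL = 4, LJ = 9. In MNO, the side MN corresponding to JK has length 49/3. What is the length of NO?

Similar triangles have proportional sides. Setting up the proportion:
MN / JK = NO / KL
49/3 / 7 = NO / 4
NO = 4 * 49/3 / 7 = 28/3.

28/3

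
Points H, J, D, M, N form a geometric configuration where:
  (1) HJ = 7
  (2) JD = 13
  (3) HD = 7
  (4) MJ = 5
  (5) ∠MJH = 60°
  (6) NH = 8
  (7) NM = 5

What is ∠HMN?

Step 1: By the law of cosines on triangle MJH: MH² = 5² + 7² − 2·5·7·cos(60°) = 39, so MH = √39.
Step 2: By the inverse law of cosines on triangle HMN: cos(∠HMN) = (√39² + 5² − 8²) / (2·√39·5) = 0/62.45 = 0, so ∠HMN = 90°.

Therefore, the measure of angle ∠HMN = 90°.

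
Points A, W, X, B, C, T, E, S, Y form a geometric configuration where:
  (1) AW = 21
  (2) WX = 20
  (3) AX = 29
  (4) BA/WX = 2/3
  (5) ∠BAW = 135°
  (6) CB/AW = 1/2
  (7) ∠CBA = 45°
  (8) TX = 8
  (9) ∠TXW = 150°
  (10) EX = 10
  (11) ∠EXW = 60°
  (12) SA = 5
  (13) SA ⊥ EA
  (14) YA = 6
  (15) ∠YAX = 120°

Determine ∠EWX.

Step 1: By the law of cosines on triangle WXE: WE² = 20² + 10² − 2·20·10·cos(60°) = 300, so WE = 10·√3.
Step 2: By the inverse law of cosines on triangle EWX: cos(∠EWX) = ((10·√3)² + 20² − 10²) / (2·10·√3·20) = 600/692.82 = 0.866, so ∠EWX = 30°.

Therefore, the measure of angle ∠EWX = 30°.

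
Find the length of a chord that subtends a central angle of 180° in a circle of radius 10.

Chord length = 2r sin(θ/2)
= 2 × 10 × sin(180°/2)
= 2 × 10 × sin(90°)
= 20

20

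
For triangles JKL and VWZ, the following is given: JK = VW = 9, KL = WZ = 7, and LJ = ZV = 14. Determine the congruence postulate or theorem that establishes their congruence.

The given information matches SSS: All three pairs of corresponding sides are equal (Side-Side-Side).

SSS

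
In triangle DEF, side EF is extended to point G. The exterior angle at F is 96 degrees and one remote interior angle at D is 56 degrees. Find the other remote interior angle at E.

The exterior angle theorem states that an exterior angle equals the sum of the two non-adjacent interior angles.
So 96 = 56 + angle E, which gives angle E = 96 - 56 = 40 degrees.

40 degrees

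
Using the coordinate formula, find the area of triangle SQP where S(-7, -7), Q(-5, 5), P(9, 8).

Using the Shoelace formula for a triangle:
Area = (1/2)|x0(y1 - y2) + x1(y2 - y0) + x2(y0 - y1)|
Area = (1/2)|-7(5 - 8) + -5(8 - -7) + 9(-7 - 5)|
Area = (1/2)|21 + -75 + -108|
Area = (1/2)|-162|
Area = (1/2)(162)
Area = 81

81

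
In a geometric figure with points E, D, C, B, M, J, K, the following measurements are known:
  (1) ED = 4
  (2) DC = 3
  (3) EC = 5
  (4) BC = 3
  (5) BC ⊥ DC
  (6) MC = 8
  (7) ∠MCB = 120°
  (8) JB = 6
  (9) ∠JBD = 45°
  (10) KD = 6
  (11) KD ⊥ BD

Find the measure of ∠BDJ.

Step 1: By the law of cosines on triangle DCB: DB² = 3² + 3² − 2·3·3·cos(90°) = 18, so DB = 3·√2.
Step 2: By the law of cosines on triangle DBJ: DJ² = (3·√2)² + 6² − 2·3·√2·6·cos(45°) = 18, so DJ = 3·√2.
Step 3: By the inverse law of cosines on triangle BDJ: cos(∠BDJ) = ((3·√2)² + (3·√2)² − 6²) / (2·3·√2·3·√2) = 0/36 = 0, so ∠BDJ = 90°.

Therefore, the measure of angle ∠BDJ = 90°.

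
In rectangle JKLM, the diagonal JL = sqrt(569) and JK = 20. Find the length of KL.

Using the Pythagorean theorem: d^2 = a^2 + b^2
b^2 = d^2 - a^2
b^2 = 569 - 400
b^2 = 169
b = sqrt(169) = 13

13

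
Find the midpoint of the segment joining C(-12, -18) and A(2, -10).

M = ((x₁ + x₂)/2, (y₁ + y₂)/2)
= ((-12 + 2)/2, (-18 + -10)/2)
= (-10/2, -28/2) = (-5, -14)

(-5, -14)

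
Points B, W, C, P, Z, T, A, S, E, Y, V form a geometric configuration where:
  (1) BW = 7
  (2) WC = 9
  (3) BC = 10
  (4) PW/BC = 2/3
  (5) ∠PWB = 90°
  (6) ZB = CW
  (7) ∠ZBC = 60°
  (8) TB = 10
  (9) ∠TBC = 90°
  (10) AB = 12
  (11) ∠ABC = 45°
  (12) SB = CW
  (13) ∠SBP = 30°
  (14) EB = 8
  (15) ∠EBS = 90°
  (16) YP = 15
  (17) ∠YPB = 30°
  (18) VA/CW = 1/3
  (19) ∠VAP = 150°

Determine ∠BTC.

Step 1: By the law of cosines on triangle TBC: TC² = 10² + 10² − 2·10·10·cos(90°) = 200, so TC = 10·√2.
Step 2: By the inverse law of cosines on triangle BTC: cos(∠BTC) = (10² + (10·√2)² − 10²) / (2·10·10·√2) = 200/282.84 = 0.7071, so ∠BTC = 45°.

Therefore, the measure of angle ∠BTC = 45°.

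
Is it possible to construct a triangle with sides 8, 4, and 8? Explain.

For three segments to close into a triangle, no single side can be as long as the other two combined.
The longest side is 8, and 4 + 8 = 12 > 8.
A triangle can be formed.

Yes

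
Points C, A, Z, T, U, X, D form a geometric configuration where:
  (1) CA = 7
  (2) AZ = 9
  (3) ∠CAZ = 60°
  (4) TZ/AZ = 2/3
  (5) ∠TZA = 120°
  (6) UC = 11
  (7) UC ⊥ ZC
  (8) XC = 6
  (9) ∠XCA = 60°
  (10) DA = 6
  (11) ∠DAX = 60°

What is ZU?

Step 1: By the law of cosines on triangle ZAC: ZC² = 9² + 7² − 2·9·7·cos(60°) = 67, so ZC = √67.
Step 2: By the law of cosines on triangle ZCU: ZU² = √67² + 11² − 2·√67·11·cos(90°) = 188, so ZU = 2·√47.

Therefore, the length of ZU = 2·√47.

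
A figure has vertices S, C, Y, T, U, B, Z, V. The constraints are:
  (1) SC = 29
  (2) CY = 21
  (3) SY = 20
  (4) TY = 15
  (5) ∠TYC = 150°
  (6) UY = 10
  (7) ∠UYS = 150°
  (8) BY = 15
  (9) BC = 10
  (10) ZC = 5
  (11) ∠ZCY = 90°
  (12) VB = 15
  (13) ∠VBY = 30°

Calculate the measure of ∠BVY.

Step 1: By the law of cosines on triangle VBY: VY² = 15² + 15² − 2·15·15·cos(30°) = 60.29, so VY ≈ 7.76.
Step 2: By the inverse law of cosines on triangle BVY: cos(∠BVY) = (15² + 7.76² − 15²) / (2·15·7.76) = 60.29/232.94 = 0.2588, so ∠BVY = 75°.

Therefore, the measure of angle ∠BVY = 75°.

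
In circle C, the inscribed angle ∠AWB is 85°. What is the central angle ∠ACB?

Central angle = 2 × 85° = 170° (inscribed angle theorem).

170°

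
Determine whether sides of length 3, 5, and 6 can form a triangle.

Yes.
The triangle inequality requires that the sum of any two sides exceeds the third.
Here 3 + 5 = 8 > 6, so the condition is met.

Yes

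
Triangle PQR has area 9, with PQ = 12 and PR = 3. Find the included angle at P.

Area = (1/2) * a * b * sin(C)
sin(C) = 2 * Area / (a * b)
sin(C) = 2 * 9 / (12 * 3)
sin(C) = 1/2
C = arcsin(1/2) = 30°
Since sin(180° - C) = sin(C), the obtuse angle 150° gives the same area, so C = 30° or C = 150°.

30° or 150°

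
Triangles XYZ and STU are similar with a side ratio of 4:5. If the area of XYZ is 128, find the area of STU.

The ratio of areas of similar triangles = (side ratio)^2.
Side ratio = 4:5, so area ratio = 16:25.
Area of STU / Area of XYZ = 25/16
Area of STU = 128 * 25/16 = 200

200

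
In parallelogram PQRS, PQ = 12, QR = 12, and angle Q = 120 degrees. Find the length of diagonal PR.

Using the law of cosines:
d^2 = 12^2 + 12^2 - 2(12)(12)cos(120 degrees)
d^2 = 144 + 144 - 288*-1/2
d^2 = 432
d = 12*sqrt(3)

12*sqrt(3)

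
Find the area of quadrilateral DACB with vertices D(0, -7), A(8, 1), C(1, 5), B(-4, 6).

Shoelace: sum of cross terms = 149, Area = (1/2)|149| = 149/2

149/2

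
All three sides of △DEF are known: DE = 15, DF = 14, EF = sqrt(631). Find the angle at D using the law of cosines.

cos(D) = (15² + 14² - (sqrt(631))²) / (2 × 15 × 14) = -1/2, so D = arccos(-1/2) = 120°.

120°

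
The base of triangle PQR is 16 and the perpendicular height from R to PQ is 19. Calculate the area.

A triangle's area is half the area of a rectangle with the same base and height.
Area = (1/2) * 16 * 19 = 152.

152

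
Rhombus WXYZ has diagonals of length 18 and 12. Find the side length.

In a rhombus, the diagonals bisect each other perpendicularly, creating four congruent right triangles.
Each triangle has legs 9 (half of 18) and 6 (half of 12).
The hypotenuse of each right triangle is a side of the rhombus:
side = sqrt(9^2 + 6^2) = sqrt(117) = 3*sqrt(13)

3*sqrt(13)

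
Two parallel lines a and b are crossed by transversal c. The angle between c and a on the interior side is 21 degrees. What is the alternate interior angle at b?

Alternate interior angles are equal: 21 degrees.

21 degrees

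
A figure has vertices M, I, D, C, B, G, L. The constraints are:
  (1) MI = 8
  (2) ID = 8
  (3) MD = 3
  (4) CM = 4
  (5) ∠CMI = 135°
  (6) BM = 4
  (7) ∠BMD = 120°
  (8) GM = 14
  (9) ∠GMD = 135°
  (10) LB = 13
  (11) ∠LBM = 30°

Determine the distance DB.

Step 1: By the law of cosines on triangle DMB: DB² = 3² + 4² − 2·3·4·cos(120°) = 37, so DB = √37.

Therefore, the length of DB = √37.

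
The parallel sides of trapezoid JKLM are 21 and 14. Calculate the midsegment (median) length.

The midsegment (median) of a trapezoid connects the midpoints of the non-parallel sides.
Its length is the average of the two bases: (21 + 14) / 2 = 35/2.

35/2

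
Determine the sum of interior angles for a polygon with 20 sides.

The sum of interior angles of an n-sided polygon is (n - 2) * 180.
For n = 20: (20 - 2) * 180 = 18 * 180 = 3240 degrees.

3240 degrees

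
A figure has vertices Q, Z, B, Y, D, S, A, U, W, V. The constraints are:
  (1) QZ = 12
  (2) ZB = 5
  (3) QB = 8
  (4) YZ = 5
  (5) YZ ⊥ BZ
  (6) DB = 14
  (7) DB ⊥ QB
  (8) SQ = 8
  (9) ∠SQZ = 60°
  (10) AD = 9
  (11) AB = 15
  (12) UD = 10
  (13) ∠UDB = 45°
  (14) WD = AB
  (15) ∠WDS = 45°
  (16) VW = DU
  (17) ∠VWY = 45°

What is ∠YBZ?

Step 1: By the law of cosines on triangle BZY: BY² = 5² + 5² − 2·5·5·cos(90°) = 50, so BY = 5·√2.
Step 2: By the inverse law of cosines on triangle YBZ: cos(∠YBZ) = ((5·√2)² + 5² − 5²) / (2·5·√2·5) = 50/70.71 = 0.7071, so ∠YBZ = 45°.

Therefore, the measure of angle ∠YBZ = 45°.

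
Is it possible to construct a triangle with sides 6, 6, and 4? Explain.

For three segments to close into a triangle, no single side can be as long as the other two combined.
The longest side is 6, and 4 + 6 = 10 > 6.
A triangle can be formed.

Yes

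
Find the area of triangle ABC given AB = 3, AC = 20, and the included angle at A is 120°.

Area = (1/2) * AB * AC * sin(A)
Area = (1/2) * 3 * 20 * sin(120°)
Area = (1/2) * 3 * 20 * sqrt(3)/2
Area = 15*sqrt(3)

15*sqrt(3)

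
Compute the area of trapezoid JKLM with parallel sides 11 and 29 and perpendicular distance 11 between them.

Area of a trapezoid = (base1 + base2) * height / 2
Area = (11 + 29) * 11 / 2
Area = 40 * 11 / 2
Area = 440 / 2
Area = 220

220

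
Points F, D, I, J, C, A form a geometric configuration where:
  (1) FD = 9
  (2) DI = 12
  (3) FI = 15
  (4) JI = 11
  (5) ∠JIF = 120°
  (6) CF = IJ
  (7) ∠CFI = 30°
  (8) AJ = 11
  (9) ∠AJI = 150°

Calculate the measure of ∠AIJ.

Step 1: By the law of cosines on triangle IJA: IA² = 11² + 11² − 2·11·11·cos(150°) = 451.58, so IA ≈ 21.25.
Step 2: By the inverse law of cosines on triangle AIJ: cos(∠AIJ) = (21.25² + 11² − 11²) / (2·21.25·11) = 451.58/467.51 = 0.9659, so ∠AIJ = 15°.

Therefore, the measure of angle ∠AIJ = 15°.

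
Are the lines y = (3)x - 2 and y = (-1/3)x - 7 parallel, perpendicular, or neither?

Slope of line 1: m1 = 3
Slope of line 2: m2 = -1/3
Two lines are perpendicular when the product of their slopes is -1 (negative reciprocals).
m1 * m2 = (3) * (-1/3) = -1, confirming perpendicularity.

Perpendicular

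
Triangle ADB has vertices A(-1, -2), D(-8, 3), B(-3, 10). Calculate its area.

Shoelace: Area = (1/2)|-1(3-10) + -8(10--2) + -3(-2-3)| = (1/2)(74) = 37

37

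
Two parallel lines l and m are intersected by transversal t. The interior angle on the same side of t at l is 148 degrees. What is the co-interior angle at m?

Co-interior angles sum to 180: 180 - 148 = 32 degrees.

32 degrees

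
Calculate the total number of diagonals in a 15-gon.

Each of the 15 vertices connects to 12 non-adjacent vertices via diagonals.
Total connections = 15 × 12 = 180, but each diagonal is counted twice.
Number of diagonals = 180 / 2 = 90.

90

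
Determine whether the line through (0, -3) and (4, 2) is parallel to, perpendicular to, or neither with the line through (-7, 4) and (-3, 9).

Slope of line 1: m1 = (2 - -3)/(4 - 0) = 5/4 = 5/4
Slope of line 2: m2 = (9 - 4)/(-3 - -7) = 5/4 = 5/4
Since m1 = m2 = 5/4, the lines are parallel.

Parallel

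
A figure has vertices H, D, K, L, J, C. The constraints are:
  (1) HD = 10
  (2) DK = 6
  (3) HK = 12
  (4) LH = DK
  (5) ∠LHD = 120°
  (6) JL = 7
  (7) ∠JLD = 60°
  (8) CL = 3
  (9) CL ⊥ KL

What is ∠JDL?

From the given relations: LH = DK = 6.
Step 1: By the law of cosines on triangle LHD: LD² = 6² + 10² − 2·6·10·cos(120°) = 196, so LD = 14.
Step 2: By the law of cosines on triangle DLJ: DJ² = 14² + 7² − 2·14·7·cos(60°) = 147, so DJ = 7·√3.
Step 3: By the inverse law of cosines on triangle JDL: cos(∠JDL) = ((7·√3)² + 14² − 7²) / (2·7·√3·14) = 294/339.48 = 0.866, so ∠JDL = 30°.

Therefore, the measure of angle ∠JDL = 30°.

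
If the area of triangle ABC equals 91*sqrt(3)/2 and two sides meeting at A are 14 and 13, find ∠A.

From the SAS area formula Area = (1/2)ab sin(C), rearranging gives sin(C) = 2*Area/(ab).
sin(C) = 2 * 91*sqrt(3)/2 / (182) = sqrt(3)/2.
Therefore C = arcsin(sqrt(3)/2) = 60°.
Since sin(180° - C) = sin(C), the obtuse angle 120° gives the same area, so C = 60° or C = 120°.

60° or 120°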